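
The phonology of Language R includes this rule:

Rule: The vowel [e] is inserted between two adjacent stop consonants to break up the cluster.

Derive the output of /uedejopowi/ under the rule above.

uedejopowi

No segment of /uedejopowi/ meets the structural description of the rule, so the form surfaces unchanged.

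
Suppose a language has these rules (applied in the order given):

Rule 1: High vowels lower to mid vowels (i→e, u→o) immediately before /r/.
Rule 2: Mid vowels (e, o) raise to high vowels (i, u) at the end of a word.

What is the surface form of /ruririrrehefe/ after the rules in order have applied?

Rule 1 (pre-rhotic lowering): /u/ is a high vowel immediately before /r/, so it lowers to [o]. /i/ is a high vowel immediately before /r/, so it lowers to [e]. /i/ is a high vowel immediately before /r/, so it lowers to [e]. /ruririrrehefe/ → rorererrehefe.
Rule 2 (final vowel raising): /e/ is a mid vowel in word-final position, so it raises to [i]. /rorererrehefe/ → rorererrehefi.

rorererrehefi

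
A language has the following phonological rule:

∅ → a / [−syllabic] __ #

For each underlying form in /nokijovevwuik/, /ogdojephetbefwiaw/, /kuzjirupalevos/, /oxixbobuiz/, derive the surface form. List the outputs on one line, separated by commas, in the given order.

/nokijovevwuik/: the form ends in the consonant /k/, so [a] is inserted word-finally. → [nokijovevwuika].
/ogdojephetbefwiaw/: the form ends in the consonant /w/, so [a] is inserted word-finally. → [ogdojephetbefwiawa].
/kuzjirupalevos/: the form ends in the consonant /s/, so [a] is inserted word-finally. → [kuzjirupalevosa].
/oxixbobuiz/: the form ends in the consonant /z/, so [a] is inserted word-finally. → [oxixbobuiza].

nokijovevwuika, ogdojephetbefwiawa, kuzjirupalevosa, oxixbobuiza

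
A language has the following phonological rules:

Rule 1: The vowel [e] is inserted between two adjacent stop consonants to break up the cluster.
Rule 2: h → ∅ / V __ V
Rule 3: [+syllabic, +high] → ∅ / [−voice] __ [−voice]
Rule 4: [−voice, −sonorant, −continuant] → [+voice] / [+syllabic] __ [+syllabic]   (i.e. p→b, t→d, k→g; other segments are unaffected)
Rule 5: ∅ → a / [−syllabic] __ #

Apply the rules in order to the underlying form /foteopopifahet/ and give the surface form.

Rule 1 (stop-cluster e-epenthesis): no segment meets the environment; /foteopopifahet/ is unchanged.
Rule 2 (intervocalic h-deletion): /h/ occurs between vowels /a/ and /e/, so it deletes. /foteopopifahet/ → foteopopifaet.
Rule 3 (high vowel syncope): /i/ is a high vowel flanked by voiceless consonants /p/ and /f/, so it deletes. /foteopopifaet/ → foteopopfaet.
Rule 4 (intervocalic voicing): /t/ is a voiceless stop between vowels /o/ and /e/, so it voices to [d]. /p/ is a voiceless stop between vowels /o/ and /o/, so it voices to [b]. /foteopopfaet/ → fodeobopfaet.
Rule 5 (final a-epenthesis): the form ends in the consonant /t/, so [a] is inserted word-finally. /fodeobopfaet/ → fodeobopfaeta.

fodeobopfaeta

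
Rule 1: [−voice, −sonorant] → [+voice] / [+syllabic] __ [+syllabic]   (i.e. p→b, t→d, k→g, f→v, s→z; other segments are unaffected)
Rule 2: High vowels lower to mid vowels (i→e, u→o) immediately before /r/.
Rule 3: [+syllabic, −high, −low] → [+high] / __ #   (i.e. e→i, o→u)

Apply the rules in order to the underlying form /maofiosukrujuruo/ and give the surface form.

maoviozukrujoruu

Rule 1 (intervocalic voicing): /f/ is a voiceless obstruent between vowels /o/ and /i/, so it voices to [v]. /s/ is a voiceless obstruent between vowels /o/ and /u/, so it voices to [z]. /maofiosukrujuruo/ → maoviozukrujuruo.
Rule 2 (pre-rhotic lowering): /u/ is a high vowel immediately before /r/, so it lowers to [o]. /maoviozukrujuruo/ → maoviozukrujoruo.
Rule 3 (final vowel raising): /o/ is a mid vowel in word-final position, so it raises to [u]. /maoviozukrujoruo/ → maoviozukrujoruu.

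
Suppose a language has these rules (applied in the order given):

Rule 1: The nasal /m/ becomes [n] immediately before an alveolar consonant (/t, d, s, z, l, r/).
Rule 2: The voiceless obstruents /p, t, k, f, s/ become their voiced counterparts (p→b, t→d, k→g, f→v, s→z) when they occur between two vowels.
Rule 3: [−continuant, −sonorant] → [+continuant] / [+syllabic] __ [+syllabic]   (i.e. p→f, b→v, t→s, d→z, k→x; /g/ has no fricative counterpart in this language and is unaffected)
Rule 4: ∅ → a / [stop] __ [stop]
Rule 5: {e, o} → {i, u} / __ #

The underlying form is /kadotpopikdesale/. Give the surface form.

kazotapovikadezali

Rule 1 (nasal place assimilation): no segment meets the environment; /kadotpopikdesale/ is unchanged.
Rule 2 (intervocalic voicing): /p/ is a voiceless obstruent between vowels /o/ and /i/, so it voices to [b]. /s/ is a voiceless obstruent between vowels /e/ and /a/, so it voices to [z]. /kadotpopikdesale/ → kadotpobikdezale.
Rule 3 (intervocalic spirantization): /d/ is a stop between vowels /a/ and /o/, so it spirantizes to the fricative [z]. /b/ is a stop between vowels /o/ and /i/, so it spirantizes to the fricative [v]. /kadotpobikdezale/ → kazotpovikdezale.
Rule 4 (stop-cluster a-epenthesis): /t/ and /p/ form a stop–stop cluster, so [a] is inserted between them. /k/ and /d/ form a stop–stop cluster, so [a] is inserted between them. /kazotpovikdezale/ → kazotapovikadezale.
Rule 5 (final vowel raising): /e/ is a mid vowel in word-final position, so it raises to [i]. /kazotapovikadezale/ → kazotapovikadezali.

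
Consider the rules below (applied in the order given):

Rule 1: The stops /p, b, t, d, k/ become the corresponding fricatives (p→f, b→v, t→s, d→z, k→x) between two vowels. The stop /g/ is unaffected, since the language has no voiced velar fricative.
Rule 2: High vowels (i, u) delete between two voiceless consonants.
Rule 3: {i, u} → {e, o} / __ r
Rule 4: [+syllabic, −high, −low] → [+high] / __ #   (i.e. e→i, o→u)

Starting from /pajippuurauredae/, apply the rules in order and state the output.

Rule 1 (intervocalic spirantization): /d/ is a stop between vowels /e/ and /a/, so it spirantizes to the fricative [z]. /pajippuurauredae/ → pajippuuraurezae.
Rule 2 (high vowel syncope): no segment meets the environment; /pajippuuraurezae/ is unchanged.
Rule 3 (pre-rhotic lowering): /u/ is a high vowel immediately before /r/, so it lowers to [o]. /u/ is a high vowel immediately before /r/, so it lowers to [o]. /pajippuuraurezae/ → pajippuoraorezae.
Rule 4 (final vowel raising): /e/ is a mid vowel in word-final position, so it raises to [i]. /pajippuoraorezae/ → pajippuoraorezai.

pajippuoraorezai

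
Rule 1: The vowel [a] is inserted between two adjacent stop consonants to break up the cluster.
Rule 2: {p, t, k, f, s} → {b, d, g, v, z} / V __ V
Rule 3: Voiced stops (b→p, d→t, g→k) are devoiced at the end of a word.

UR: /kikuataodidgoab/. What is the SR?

Rule 1 (stop-cluster a-epenthesis): /d/ and /g/ form a stop–stop cluster, so [a] is inserted between them. /kikuataodidgoab/ → kikuataodidagoab.
Rule 2 (intervocalic voicing): /k/ is a voiceless obstruent between vowels /i/ and /u/, so it voices to [g]. /t/ is a voiceless obstruent between vowels /a/ and /a/, so it voices to [d]. /kikuataodidagoab/ → kiguadaodidagoab.
Rule 3 (final devoicing): /b/ is a voiced stop in word-final position, so it devoices to [p]. /kiguadaodidagoab/ → kiguadaodidagoap.

kiguadaodidagoap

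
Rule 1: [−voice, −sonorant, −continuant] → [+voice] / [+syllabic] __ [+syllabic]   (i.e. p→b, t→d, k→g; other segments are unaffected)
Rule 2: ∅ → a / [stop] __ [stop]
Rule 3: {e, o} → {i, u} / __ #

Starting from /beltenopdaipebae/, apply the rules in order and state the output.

beltenopadaibebai

Rule 1 (intervocalic voicing): /p/ is a voiceless stop between vowels /i/ and /e/, so it voices to [b]. /beltenopdaipebae/ → beltenopdaibebae.
Rule 2 (stop-cluster a-epenthesis): /p/ and /d/ form a stop–stop cluster, so [a] is inserted between them. /beltenopdaibebae/ → beltenopadaibebae.
Rule 3 (final vowel raising): /e/ is a mid vowel in word-final position, so it raises to [i]. /beltenopadaibebae/ → beltenopadaibebai.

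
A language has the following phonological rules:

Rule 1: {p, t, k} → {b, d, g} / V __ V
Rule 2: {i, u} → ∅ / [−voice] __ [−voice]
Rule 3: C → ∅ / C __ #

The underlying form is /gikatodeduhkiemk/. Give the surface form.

gigadodeduhkiem

Rule 1 (intervocalic voicing): /k/ is a voiceless stop between vowels /i/ and /a/, so it voices to [g]. /t/ is a voiceless stop between vowels /a/ and /o/, so it voices to [d]. /gikatodeduhkiemk/ → gigadodeduhkiemk.
Rule 2 (high vowel syncope): no segment meets the environment; /gigadodeduhkiemk/ is unchanged.
Rule 3 (final cluster simplification): /k/ is the second consonant of a word-final cluster /mk/, so it deletes. /gigadodeduhkiemk/ → gigadodeduhkiem.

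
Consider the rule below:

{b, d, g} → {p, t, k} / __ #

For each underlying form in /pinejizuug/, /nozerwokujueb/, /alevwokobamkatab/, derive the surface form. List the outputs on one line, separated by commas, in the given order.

/pinejizuug/: /g/ is a voiced stop in word-final position, so it devoices to [k]. → [pinejizuuk].
/nozerwokujueb/: /b/ is a voiced stop in word-final position, so it devoices to [p]. → [nozerwokujuep].
/alevwokobamkatab/: /b/ is a voiced stop in word-final position, so it devoices to [p]. → [alevwokobamkatap].

pinejizuuk, nozerwokujuep, alevwokobamkatap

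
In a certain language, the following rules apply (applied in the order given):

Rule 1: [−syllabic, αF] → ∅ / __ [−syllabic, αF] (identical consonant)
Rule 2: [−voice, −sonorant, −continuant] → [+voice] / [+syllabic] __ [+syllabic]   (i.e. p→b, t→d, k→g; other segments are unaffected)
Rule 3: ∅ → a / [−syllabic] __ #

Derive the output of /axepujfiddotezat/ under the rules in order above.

Rule 1 (degemination): /dd/ is a geminate; the first /d/ deletes. /axepujfiddotezat/ → axepujfidotezat.
Rule 2 (intervocalic voicing): /p/ is a voiceless stop between vowels /e/ and /u/, so it voices to [b]. /t/ is a voiceless stop between vowels /o/ and /e/, so it voices to [d]. /axepujfidotezat/ → axebujfidodezat.
Rule 3 (final a-epenthesis): the form ends in the consonant /t/, so [a] is inserted word-finally. /axebujfidodezat/ → axebujfidodezata.

axebujfidodezata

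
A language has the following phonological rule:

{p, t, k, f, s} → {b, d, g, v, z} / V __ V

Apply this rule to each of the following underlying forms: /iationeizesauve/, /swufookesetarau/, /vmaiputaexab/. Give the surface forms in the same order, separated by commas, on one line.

/iationeizesauve/: /t/ is a voiceless obstruent between vowels /a/ and /i/, so it voices to [d]. /s/ is a voiceless obstruent between vowels /e/ and /a/, so it voices to [z]. → [iadioneizezauve].
/swufookesetarau/: /f/ is a voiceless obstruent between vowels /u/ and /o/, so it voices to [v]. /k/ is a voiceless obstruent between vowels /o/ and /e/, so it voices to [g]. /s/ is a voiceless obstruent between vowels /e/ and /e/, so it voices to [z]. /t/ is a voiceless obstruent between vowels /e/ and /a/, so it voices to [d]. → [swuvoogezedarau].
/vmaiputaexab/: /p/ is a voiceless obstruent between vowels /i/ and /u/, so it voices to [b]. /t/ is a voiceless obstruent between vowels /u/ and /a/, so it voices to [d]. → [vmaibudaexab].

iadioneizezauve, swuvoogezedarau, vmaibudaexab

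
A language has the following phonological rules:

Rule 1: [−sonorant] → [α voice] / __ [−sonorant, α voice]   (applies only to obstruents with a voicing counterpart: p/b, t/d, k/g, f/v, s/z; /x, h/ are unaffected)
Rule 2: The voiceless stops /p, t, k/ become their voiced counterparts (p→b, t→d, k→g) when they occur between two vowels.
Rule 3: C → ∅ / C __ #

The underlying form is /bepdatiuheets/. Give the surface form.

Rule 1 (regressive voicing assimilation): /p/ precedes the voiced obstruent /d/, so it voices to [b] by assimilation. /bepdatiuheets/ → bebdatiuheets.
Rule 2 (intervocalic voicing): /t/ is a voiceless stop between vowels /a/ and /i/, so it voices to [d]. /bebdatiuheets/ → bebdadiuheets.
Rule 3 (final cluster simplification): /s/ is the second consonant of a word-final cluster /ts/, so it deletes. /bebdadiuheets/ → bebdadiuheet.

bebdadiuheet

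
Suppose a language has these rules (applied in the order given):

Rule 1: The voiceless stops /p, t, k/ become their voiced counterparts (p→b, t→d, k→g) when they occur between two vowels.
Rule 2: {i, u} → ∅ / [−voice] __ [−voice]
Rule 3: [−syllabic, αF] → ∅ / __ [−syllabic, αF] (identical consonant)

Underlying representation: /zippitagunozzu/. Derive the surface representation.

Rule 1 (intervocalic voicing): /t/ is a voiceless stop between vowels /i/ and /a/, so it voices to [d]. /zippitagunozzu/ → zippidagunozzu.
Rule 2 (high vowel syncope): no segment meets the environment; /zippidagunozzu/ is unchanged.
Rule 3 (degemination): /pp/ is a geminate; the first /p/ deletes. /zz/ is a geminate; the first /z/ deletes. /zippidagunozzu/ → zipidagunozu.

zipidagunozu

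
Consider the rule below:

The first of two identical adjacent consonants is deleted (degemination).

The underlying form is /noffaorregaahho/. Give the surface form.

nofaoregaaho

/ff/ is a geminate; the first /f/ deletes.
/rr/ is a geminate; the first /r/ deletes.
/hh/ is a geminate; the first /h/ deletes.
The other instances of /n/, /f/, /r/, /g/, /h/ do not occur in the required environment and remain unchanged.
Surface form: [nofaoregaaho].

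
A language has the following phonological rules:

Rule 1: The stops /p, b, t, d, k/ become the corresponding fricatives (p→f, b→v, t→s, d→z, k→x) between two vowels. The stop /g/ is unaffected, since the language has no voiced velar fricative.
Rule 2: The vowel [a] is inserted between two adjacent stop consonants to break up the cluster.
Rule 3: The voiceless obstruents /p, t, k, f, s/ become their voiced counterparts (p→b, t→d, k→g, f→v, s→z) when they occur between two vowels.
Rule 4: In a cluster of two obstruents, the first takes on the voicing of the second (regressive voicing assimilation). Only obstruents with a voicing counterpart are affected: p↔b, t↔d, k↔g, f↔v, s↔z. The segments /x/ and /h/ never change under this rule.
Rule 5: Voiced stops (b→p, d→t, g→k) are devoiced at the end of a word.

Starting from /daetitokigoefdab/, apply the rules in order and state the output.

daezizoxigoevdap

Rule 1 (intervocalic spirantization): /t/ is a stop between vowels /e/ and /i/, so it spirantizes to the fricative [s]. /t/ is a stop between vowels /i/ and /o/, so it spirantizes to the fricative [s]. /k/ is a stop between vowels /o/ and /i/, so it spirantizes to the fricative [x]. /daetitokigoefdab/ → daesisoxigoefdab.
Rule 2 (stop-cluster a-epenthesis): no segment meets the environment; /daesisoxigoefdab/ is unchanged.
Rule 3 (intervocalic voicing): /s/ is a voiceless obstruent between vowels /e/ and /i/, so it voices to [z]. /s/ is a voiceless obstruent between vowels /i/ and /o/, so it voices to [z]. /daesisoxigoefdab/ → daezizoxigoefdab.
Rule 4 (regressive voicing assimilation): /f/ precedes the voiced obstruent /d/, so it voices to [v] by assimilation. /daezizoxigoefdab/ → daezizoxigoevdab.
Rule 5 (final devoicing): /b/ is a voiced stop in word-final position, so it devoices to [p]. /daezizoxigoevdab/ → daezizoxigoevdap.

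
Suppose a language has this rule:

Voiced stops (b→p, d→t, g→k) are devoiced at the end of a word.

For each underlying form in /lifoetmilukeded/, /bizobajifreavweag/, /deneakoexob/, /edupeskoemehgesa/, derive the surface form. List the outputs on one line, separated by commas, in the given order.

lifoetmilukedet, bizobajifreavweak, deneakoexop, edupeskoemehgesa

/lifoetmilukeded/: /d/ is a voiced stop in word-final position, so it devoices to [t]. → [lifoetmilukedet].
/bizobajifreavweag/: /g/ is a voiced stop in word-final position, so it devoices to [k]. → [bizobajifreavweak].
/deneakoexob/: /b/ is a voiced stop in word-final position, so it devoices to [p]. → [deneakoexop].
/edupeskoemehgesa/: the rule's environment is not met; surfaces unchanged as [edupeskoemehgesa].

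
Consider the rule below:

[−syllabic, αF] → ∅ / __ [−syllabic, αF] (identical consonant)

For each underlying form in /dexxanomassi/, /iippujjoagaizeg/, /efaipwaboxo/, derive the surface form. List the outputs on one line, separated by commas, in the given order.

/dexxanomassi/: /xx/ is a geminate; the first /x/ deletes. /ss/ is a geminate; the first /s/ deletes. → [dexanomasi].
/iippujjoagaizeg/: /pp/ is a geminate; the first /p/ deletes. /jj/ is a geminate; the first /j/ deletes. → [iipujoagaizeg].
/efaipwaboxo/: the rule's environment is not met; surfaces unchanged as [efaipwaboxo].

dexanomasi, iipujoagaizeg, efaipwaboxo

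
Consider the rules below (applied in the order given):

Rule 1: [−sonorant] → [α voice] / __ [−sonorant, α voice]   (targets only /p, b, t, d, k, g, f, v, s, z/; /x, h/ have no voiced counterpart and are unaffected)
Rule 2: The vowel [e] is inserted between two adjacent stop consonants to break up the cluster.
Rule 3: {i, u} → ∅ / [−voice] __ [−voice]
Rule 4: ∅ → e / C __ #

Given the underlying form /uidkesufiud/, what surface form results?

Rule 1 (regressive voicing assimilation): /d/ precedes the voiceless obstruent /k/, so it devoices to [t] by assimilation. /uidkesufiud/ → uitkesufiud.
Rule 2 (stop-cluster e-epenthesis): /t/ and /k/ form a stop–stop cluster, so [e] is inserted between them. /uitkesufiud/ → uitekesufiud.
Rule 3 (high vowel syncope): /u/ is a high vowel flanked by voiceless consonants /s/ and /f/, so it deletes. /uitekesufiud/ → uitekesfiud.
Rule 4 (final e-epenthesis): the form ends in the consonant /d/, so [e] is inserted word-finally. /uitekesfiud/ → uitekesfiude.

uitekesfiude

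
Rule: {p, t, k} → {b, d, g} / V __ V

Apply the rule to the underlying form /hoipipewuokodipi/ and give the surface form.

hoibibewuogodibi

/p/ is a voiceless stop between vowels /i/ and /i/, so it voices to [b].
/p/ is a voiceless stop between vowels /i/ and /e/, so it voices to [b].
/k/ is a voiceless stop between vowels /o/ and /o/, so it voices to [g].
/p/ is a voiceless stop between vowels /i/ and /i/, so it voices to [b].
Surface form: [hoibibewuogodibi].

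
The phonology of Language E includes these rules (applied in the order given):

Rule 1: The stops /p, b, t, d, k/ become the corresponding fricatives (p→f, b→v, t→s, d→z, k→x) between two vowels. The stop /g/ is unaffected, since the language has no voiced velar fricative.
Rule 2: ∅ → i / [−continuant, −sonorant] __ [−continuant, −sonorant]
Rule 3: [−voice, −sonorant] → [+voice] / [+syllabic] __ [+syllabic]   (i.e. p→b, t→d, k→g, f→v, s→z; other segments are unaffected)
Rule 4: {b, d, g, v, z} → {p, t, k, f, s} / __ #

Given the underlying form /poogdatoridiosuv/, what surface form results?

poogidazoriziozuf

Rule 1 (intervocalic spirantization): /t/ is a stop between vowels /a/ and /o/, so it spirantizes to the fricative [s]. /d/ is a stop between vowels /i/ and /i/, so it spirantizes to the fricative [z]. /poogdatoridiosuv/ → poogdasoriziosuv.
Rule 2 (stop-cluster i-epenthesis): /g/ and /d/ form a stop–stop cluster, so [i] is inserted between them. /poogdasoriziosuv/ → poogidasoriziosuv.
Rule 3 (intervocalic voicing): /s/ is a voiceless obstruent between vowels /a/ and /o/, so it voices to [z]. /s/ is a voiceless obstruent between vowels /o/ and /u/, so it voices to [z]. /poogidasoriziosuv/ → poogidazoriziozuv.
Rule 4 (final devoicing): /v/ is a voiced obstruent in word-final position, so it devoices to [f]. /poogidazoriziozuv/ → poogidazoriziozuf.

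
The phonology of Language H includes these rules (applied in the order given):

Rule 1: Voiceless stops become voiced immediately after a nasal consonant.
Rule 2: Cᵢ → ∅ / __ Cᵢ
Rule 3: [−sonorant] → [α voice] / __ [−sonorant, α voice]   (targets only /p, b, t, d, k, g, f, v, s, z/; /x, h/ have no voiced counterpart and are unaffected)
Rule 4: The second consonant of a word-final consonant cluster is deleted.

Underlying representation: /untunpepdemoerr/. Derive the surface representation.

undunbebdemoer

Rule 1 (post-nasal voicing): /t/ is a voiceless stop immediately after the nasal /n/, so it voices to [d]. /p/ is a voiceless stop immediately after the nasal /n/, so it voices to [b]. /untunpepdemoerr/ → undunbepdemoerr.
Rule 2 (degemination): /rr/ is a geminate; the first /r/ deletes. /undunbepdemoerr/ → undunbepdemoer.
Rule 3 (regressive voicing assimilation): /p/ precedes the voiced obstruent /d/, so it voices to [b] by assimilation. /undunbepdemoer/ → undunbebdemoer.
Rule 4 (final cluster simplification): no segment meets the environment; /undunbebdemoer/ is unchanged.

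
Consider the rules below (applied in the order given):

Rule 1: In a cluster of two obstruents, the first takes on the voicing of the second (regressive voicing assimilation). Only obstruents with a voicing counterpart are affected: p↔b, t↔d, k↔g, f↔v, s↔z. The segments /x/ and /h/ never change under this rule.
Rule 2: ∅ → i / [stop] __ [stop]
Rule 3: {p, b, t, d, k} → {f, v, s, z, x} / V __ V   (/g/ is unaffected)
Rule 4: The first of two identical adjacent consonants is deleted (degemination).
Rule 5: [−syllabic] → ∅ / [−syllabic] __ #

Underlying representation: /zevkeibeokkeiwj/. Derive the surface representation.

zefkeiveoxixeiw

Rule 1 (regressive voicing assimilation): /v/ precedes the voiceless obstruent /k/, so it devoices to [f] by assimilation. /zevkeibeokkeiwj/ → zefkeibeokkeiwj.
Rule 2 (stop-cluster i-epenthesis): /k/ and /k/ form a stop–stop cluster, so [i] is inserted between them. /zefkeibeokkeiwj/ → zefkeibeokikeiwj.
Rule 3 (intervocalic spirantization): /b/ is a stop between vowels /i/ and /e/, so it spirantizes to the fricative [v]. /k/ is a stop between vowels /o/ and /i/, so it spirantizes to the fricative [x]. /k/ is a stop between vowels /i/ and /e/, so it spirantizes to the fricative [x]. /zefkeibeokikeiwj/ → zefkeiveoxixeiwj.
Rule 4 (degemination): no segment meets the environment; /zefkeiveoxixeiwj/ is unchanged.
Rule 5 (final cluster simplification): /j/ is the second consonant of a word-final cluster /wj/, so it deletes. /zefkeiveoxixeiwj/ → zefkeiveoxixeiw.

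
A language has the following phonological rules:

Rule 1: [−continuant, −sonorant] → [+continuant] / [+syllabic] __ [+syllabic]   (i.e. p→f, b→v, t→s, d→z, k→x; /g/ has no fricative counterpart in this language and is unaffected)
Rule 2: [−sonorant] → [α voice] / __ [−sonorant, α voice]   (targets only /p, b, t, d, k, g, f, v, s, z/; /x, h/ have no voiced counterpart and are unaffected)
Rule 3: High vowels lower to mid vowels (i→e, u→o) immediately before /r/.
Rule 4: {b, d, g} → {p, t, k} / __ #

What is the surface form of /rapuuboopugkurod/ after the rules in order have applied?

Rule 1 (intervocalic spirantization): /p/ is a stop between vowels /a/ and /u/, so it spirantizes to the fricative [f]. /b/ is a stop between vowels /u/ and /o/, so it spirantizes to the fricative [v]. /p/ is a stop between vowels /o/ and /u/, so it spirantizes to the fricative [f]. /rapuuboopugkurod/ → rafuuvoofugkurod.
Rule 2 (regressive voicing assimilation): /g/ precedes the voiceless obstruent /k/, so it devoices to [k] by assimilation. /rafuuvoofugkurod/ → rafuuvoofukkurod.
Rule 3 (pre-rhotic lowering): /u/ is a high vowel immediately before /r/, so it lowers to [o]. /rafuuvoofukkurod/ → rafuuvoofukkorod.
Rule 4 (final devoicing): /d/ is a voiced stop in word-final position, so it devoices to [t]. /rafuuvoofukkorod/ → rafuuvoofukkorot.

rafuuvoofukkorot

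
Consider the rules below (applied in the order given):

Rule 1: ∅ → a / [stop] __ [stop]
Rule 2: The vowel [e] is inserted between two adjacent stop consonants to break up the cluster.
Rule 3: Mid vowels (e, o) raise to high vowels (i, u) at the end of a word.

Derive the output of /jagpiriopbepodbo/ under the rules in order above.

jagapiriopabepodabu

Rule 1 (stop-cluster a-epenthesis): /g/ and /p/ form a stop–stop cluster, so [a] is inserted between them. /p/ and /b/ form a stop–stop cluster, so [a] is inserted between them. /d/ and /b/ form a stop–stop cluster, so [a] is inserted between them. /jagpiriopbepodbo/ → jagapiriopabepodabo.
Rule 2 (stop-cluster e-epenthesis): no segment meets the environment; /jagapiriopabepodabo/ is unchanged.
Rule 3 (final vowel raising): /o/ is a mid vowel in word-final position, so it raises to [u]. /jagapiriopabepodabo/ → jagapiriopabepodabu.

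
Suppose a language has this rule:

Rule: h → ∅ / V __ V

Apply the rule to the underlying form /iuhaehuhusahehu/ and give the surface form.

/h/ occurs between vowels /u/ and /a/, so it deletes.
/h/ occurs between vowels /e/ and /u/, so it deletes.
/h/ occurs between vowels /u/ and /u/, so it deletes.
/h/ occurs between vowels /a/ and /e/, so it deletes.
/h/ occurs between vowels /e/ and /u/, so it deletes.
Surface form: [iuaeuusaeu].

iuaeuusaeu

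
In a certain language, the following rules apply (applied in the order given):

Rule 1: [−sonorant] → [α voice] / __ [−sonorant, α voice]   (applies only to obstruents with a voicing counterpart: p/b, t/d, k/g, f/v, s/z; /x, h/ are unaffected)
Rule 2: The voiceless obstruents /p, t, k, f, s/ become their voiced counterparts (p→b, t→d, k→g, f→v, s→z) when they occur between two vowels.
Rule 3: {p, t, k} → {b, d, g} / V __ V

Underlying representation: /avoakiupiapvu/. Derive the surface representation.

avoagiubiabvu

Rule 1 (regressive voicing assimilation): /p/ precedes the voiced obstruent /v/, so it voices to [b] by assimilation. /avoakiupiapvu/ → avoakiupiabvu.
Rule 2 (intervocalic voicing): /k/ is a voiceless obstruent between vowels /a/ and /i/, so it voices to [g]. /p/ is a voiceless obstruent between vowels /u/ and /i/, so it voices to [b]. /avoakiupiabvu/ → avoagiubiabvu.
Rule 3 (intervocalic voicing): no segment meets the environment; /avoagiubiabvu/ is unchanged.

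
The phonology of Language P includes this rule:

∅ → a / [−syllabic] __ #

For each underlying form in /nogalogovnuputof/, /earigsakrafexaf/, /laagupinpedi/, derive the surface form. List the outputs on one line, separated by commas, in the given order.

nogalogovnuputofa, earigsakrafexafa, laagupinpedi

/nogalogovnuputof/: the form ends in the consonant /f/, so [a] is inserted word-finally. → [nogalogovnuputofa].
/earigsakrafexaf/: the form ends in the consonant /f/, so [a] is inserted word-finally. → [earigsakrafexafa].
/laagupinpedi/: the rule's environment is not met; surfaces unchanged as [laagupinpedi].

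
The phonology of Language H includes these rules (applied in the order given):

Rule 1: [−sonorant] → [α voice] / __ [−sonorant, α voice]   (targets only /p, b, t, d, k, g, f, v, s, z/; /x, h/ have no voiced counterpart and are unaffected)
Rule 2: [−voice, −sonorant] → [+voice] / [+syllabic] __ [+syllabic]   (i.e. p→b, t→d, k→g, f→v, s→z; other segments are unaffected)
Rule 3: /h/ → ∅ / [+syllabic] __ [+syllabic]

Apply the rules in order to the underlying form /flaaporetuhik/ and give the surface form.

Rule 1 (regressive voicing assimilation): no segment meets the environment; /flaaporetuhik/ is unchanged.
Rule 2 (intervocalic voicing): /p/ is a voiceless obstruent between vowels /a/ and /o/, so it voices to [b]. /t/ is a voiceless obstruent between vowels /e/ and /u/, so it voices to [d]. /flaaporetuhik/ → flaaboreduhik.
Rule 3 (intervocalic h-deletion): /h/ occurs between vowels /u/ and /i/, so it deletes. /flaaboreduhik/ → flaaboreduik.

flaaboreduik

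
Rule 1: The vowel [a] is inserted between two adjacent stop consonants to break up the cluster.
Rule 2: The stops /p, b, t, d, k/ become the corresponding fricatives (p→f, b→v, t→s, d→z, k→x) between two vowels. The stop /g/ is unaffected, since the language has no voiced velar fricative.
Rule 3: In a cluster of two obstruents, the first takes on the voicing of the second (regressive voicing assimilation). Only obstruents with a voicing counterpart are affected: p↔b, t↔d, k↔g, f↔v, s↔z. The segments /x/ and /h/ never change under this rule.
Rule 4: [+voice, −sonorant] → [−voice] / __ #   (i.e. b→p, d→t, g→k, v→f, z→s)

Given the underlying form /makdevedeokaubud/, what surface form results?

maxazevezeoxauvut

Rule 1 (stop-cluster a-epenthesis): /k/ and /d/ form a stop–stop cluster, so [a] is inserted between them. /makdevedeokaubud/ → makadevedeokaubud.
Rule 2 (intervocalic spirantization): /k/ is a stop between vowels /a/ and /a/, so it spirantizes to the fricative [x]. /d/ is a stop between vowels /a/ and /e/, so it spirantizes to the fricative [z]. /d/ is a stop between vowels /e/ and /e/, so it spirantizes to the fricative [z]. /k/ is a stop between vowels /o/ and /a/, so it spirantizes to the fricative [x]. /b/ is a stop between vowels /u/ and /u/, so it spirantizes to the fricative [v]. /makadevedeokaubud/ → maxazevezeoxauvud.
Rule 3 (regressive voicing assimilation): no segment meets the environment; /maxazevezeoxauvud/ is unchanged.
Rule 4 (final devoicing): /d/ is a voiced obstruent in word-final position, so it devoices to [t]. /maxazevezeoxauvud/ → maxazevezeoxauvut.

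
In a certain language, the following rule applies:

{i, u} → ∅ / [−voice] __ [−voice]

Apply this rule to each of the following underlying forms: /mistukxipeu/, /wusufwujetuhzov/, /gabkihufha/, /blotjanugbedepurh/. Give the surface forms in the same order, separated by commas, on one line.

/mistukxipeu/: /u/ is a high vowel flanked by voiceless consonants /t/ and /k/, so it deletes. /i/ is a high vowel flanked by voiceless consonants /x/ and /p/, so it deletes. → [mistkxpeu].
/wusufwujetuhzov/: /u/ is a high vowel flanked by voiceless consonants /s/ and /f/, so it deletes. /u/ is a high vowel flanked by voiceless consonants /t/ and /h/, so it deletes. → [wusfwujethzov].
/gabkihufha/: /i/ is a high vowel flanked by voiceless consonants /k/ and /h/, so it deletes. /u/ is a high vowel flanked by voiceless consonants /h/ and /f/, so it deletes. → [gabkhfha].
/blotjanugbedepurh/: the rule's environment is not met; surfaces unchanged as [blotjanugbedepurh].

mistkxpeu, wusfwujethzov, gabkhfha, blotjanugbedepurh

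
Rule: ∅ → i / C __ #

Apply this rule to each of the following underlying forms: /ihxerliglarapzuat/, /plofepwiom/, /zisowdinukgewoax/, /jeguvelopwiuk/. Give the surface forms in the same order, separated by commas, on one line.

/ihxerliglarapzuat/: the form ends in the consonant /t/, so [i] is inserted word-finally. → [ihxerliglarapzuati].
/plofepwiom/: the form ends in the consonant /m/, so [i] is inserted word-finally. → [plofepwiomi].
/zisowdinukgewoax/: the form ends in the consonant /x/, so [i] is inserted word-finally. → [zisowdinukgewoaxi].
/jeguvelopwiuk/: the form ends in the consonant /k/, so [i] is inserted word-finally. → [jeguvelopwiuki].

ihxerliglarapzuati, plofepwiomi, zisowdinukgewoaxi, jeguvelopwiuki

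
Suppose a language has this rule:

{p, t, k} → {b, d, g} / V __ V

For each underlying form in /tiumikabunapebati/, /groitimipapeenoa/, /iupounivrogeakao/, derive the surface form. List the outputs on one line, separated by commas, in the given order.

tiumigabunabebadi, groidimibabeenoa, iubounivrogeagao

/tiumikabunapebati/: /k/ is a voiceless stop between vowels /i/ and /a/, so it voices to [g]. /p/ is a voiceless stop between vowels /a/ and /e/, so it voices to [b]. /t/ is a voiceless stop between vowels /a/ and /i/, so it voices to [d]. → [tiumigabunabebadi].
/groitimipapeenoa/: /t/ is a voiceless stop between vowels /i/ and /i/, so it voices to [d]. /p/ is a voiceless stop between vowels /i/ and /a/, so it voices to [b]. /p/ is a voiceless stop between vowels /a/ and /e/, so it voices to [b]. → [groidimibabeenoa].
/iupounivrogeakao/: /p/ is a voiceless stop between vowels /u/ and /o/, so it voices to [b]. /k/ is a voiceless stop between vowels /a/ and /a/, so it voices to [g]. → [iubounivrogeagao].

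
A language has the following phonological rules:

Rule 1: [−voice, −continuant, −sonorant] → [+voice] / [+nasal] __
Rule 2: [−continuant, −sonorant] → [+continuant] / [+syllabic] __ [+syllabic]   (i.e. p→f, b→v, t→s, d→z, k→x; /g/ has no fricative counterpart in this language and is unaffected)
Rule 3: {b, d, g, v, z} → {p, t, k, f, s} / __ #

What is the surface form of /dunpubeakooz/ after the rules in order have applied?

Rule 1 (post-nasal voicing): /p/ is a voiceless stop immediately after the nasal /n/, so it voices to [b]. /dunpubeakooz/ → dunbubeakooz.
Rule 2 (intervocalic spirantization): /b/ is a stop between vowels /u/ and /e/, so it spirantizes to the fricative [v]. /k/ is a stop between vowels /a/ and /o/, so it spirantizes to the fricative [x]. /dunbubeakooz/ → dunbuveaxooz.
Rule 3 (final devoicing): /z/ is a voiced obstruent in word-final position, so it devoices to [s]. /dunbuveaxooz/ → dunbuveaxoos.

dunbuveaxoos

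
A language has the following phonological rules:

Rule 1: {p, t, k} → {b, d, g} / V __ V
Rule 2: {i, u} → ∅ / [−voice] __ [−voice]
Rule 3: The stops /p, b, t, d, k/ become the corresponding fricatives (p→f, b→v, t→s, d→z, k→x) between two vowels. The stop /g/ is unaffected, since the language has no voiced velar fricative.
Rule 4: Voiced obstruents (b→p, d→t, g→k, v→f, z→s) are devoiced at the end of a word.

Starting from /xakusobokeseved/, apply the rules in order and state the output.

xagusovogesevet

Rule 1 (intervocalic voicing): /k/ is a voiceless stop between vowels /a/ and /u/, so it voices to [g]. /k/ is a voiceless stop between vowels /o/ and /e/, so it voices to [g]. /xakusobokeseved/ → xagusobogeseved.
Rule 2 (high vowel syncope): no segment meets the environment; /xagusobogeseved/ is unchanged.
Rule 3 (intervocalic spirantization): /b/ is a stop between vowels /o/ and /o/, so it spirantizes to the fricative [v]. /xagusobogeseved/ → xagusovogeseved.
Rule 4 (final devoicing): /d/ is a voiced obstruent in word-final position, so it devoices to [t]. /xagusovogeseved/ → xagusovogesevet.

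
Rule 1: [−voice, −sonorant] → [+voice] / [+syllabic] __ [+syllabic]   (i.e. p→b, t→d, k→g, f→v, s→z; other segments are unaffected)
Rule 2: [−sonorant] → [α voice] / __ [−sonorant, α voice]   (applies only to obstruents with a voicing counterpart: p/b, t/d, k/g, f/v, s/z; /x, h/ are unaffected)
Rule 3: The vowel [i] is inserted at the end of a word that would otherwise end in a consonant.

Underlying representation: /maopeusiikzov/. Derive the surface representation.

Rule 1 (intervocalic voicing): /p/ is a voiceless obstruent between vowels /o/ and /e/, so it voices to [b]. /s/ is a voiceless obstruent between vowels /u/ and /i/, so it voices to [z]. /maopeusiikzov/ → maobeuziikzov.
Rule 2 (regressive voicing assimilation): /k/ precedes the voiced obstruent /z/, so it voices to [g] by assimilation. /maobeuziikzov/ → maobeuziigzov.
Rule 3 (final i-epenthesis): the form ends in the consonant /v/, so [i] is inserted word-finally. /maobeuziigzov/ → maobeuziigzovi.

maobeuziigzovi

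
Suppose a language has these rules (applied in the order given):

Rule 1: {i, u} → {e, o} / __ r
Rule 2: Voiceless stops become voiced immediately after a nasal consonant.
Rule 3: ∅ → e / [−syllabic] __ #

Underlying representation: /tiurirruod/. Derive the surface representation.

Rule 1 (pre-rhotic lowering): /u/ is a high vowel immediately before /r/, so it lowers to [o]. /i/ is a high vowel immediately before /r/, so it lowers to [e]. /tiurirruod/ → tiorerruod.
Rule 2 (post-nasal voicing): no segment meets the environment; /tiorerruod/ is unchanged.
Rule 3 (final e-epenthesis): the form ends in the consonant /d/, so [e] is inserted word-finally. /tiorerruod/ → tiorerruode.

tiorerruode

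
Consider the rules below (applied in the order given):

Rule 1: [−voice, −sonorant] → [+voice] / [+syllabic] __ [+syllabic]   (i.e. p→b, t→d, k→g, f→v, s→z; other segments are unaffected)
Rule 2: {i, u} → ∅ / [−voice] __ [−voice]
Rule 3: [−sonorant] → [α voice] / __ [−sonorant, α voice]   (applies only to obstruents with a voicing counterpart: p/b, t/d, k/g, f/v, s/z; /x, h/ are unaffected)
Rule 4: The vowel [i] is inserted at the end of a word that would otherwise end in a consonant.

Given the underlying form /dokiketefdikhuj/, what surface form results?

Rule 1 (intervocalic voicing): /k/ is a voiceless obstruent between vowels /o/ and /i/, so it voices to [g]. /k/ is a voiceless obstruent between vowels /i/ and /e/, so it voices to [g]. /t/ is a voiceless obstruent between vowels /e/ and /e/, so it voices to [d]. /dokiketefdikhuj/ → dogigedefdikhuj.
Rule 2 (high vowel syncope): no segment meets the environment; /dogigedefdikhuj/ is unchanged.
Rule 3 (regressive voicing assimilation): /f/ precedes the voiced obstruent /d/, so it voices to [v] by assimilation. /dogigedefdikhuj/ → dogigedevdikhuj.
Rule 4 (final i-epenthesis): the form ends in the consonant /j/, so [i] is inserted word-finally. /dogigedevdikhuj/ → dogigedevdikhuji.

dogigedevdikhuji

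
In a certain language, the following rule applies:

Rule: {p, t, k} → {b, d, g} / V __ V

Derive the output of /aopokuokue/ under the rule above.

/p/ is a voiceless stop between vowels /o/ and /o/, so it voices to [b].
/k/ is a voiceless stop between vowels /o/ and /u/, so it voices to [g].
/k/ is a voiceless stop between vowels /o/ and /u/, so it voices to [g].
Surface form: [aoboguogue].

aoboguogue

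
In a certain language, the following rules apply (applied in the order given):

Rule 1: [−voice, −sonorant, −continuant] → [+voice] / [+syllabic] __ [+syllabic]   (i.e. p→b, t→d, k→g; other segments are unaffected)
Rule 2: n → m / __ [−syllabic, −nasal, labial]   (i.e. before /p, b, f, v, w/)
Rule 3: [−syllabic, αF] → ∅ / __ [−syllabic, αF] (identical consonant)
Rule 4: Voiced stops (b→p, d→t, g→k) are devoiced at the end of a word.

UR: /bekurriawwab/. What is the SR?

Rule 1 (intervocalic voicing): /k/ is a voiceless stop between vowels /e/ and /u/, so it voices to [g]. /bekurriawwab/ → begurriawwab.
Rule 2 (nasal place assimilation): no segment meets the environment; /begurriawwab/ is unchanged.
Rule 3 (degemination): /rr/ is a geminate; the first /r/ deletes. /ww/ is a geminate; the first /w/ deletes. /begurriawwab/ → beguriawab.
Rule 4 (final devoicing): /b/ is a voiced stop in word-final position, so it devoices to [p]. /beguriawab/ → beguriawap.

beguriawap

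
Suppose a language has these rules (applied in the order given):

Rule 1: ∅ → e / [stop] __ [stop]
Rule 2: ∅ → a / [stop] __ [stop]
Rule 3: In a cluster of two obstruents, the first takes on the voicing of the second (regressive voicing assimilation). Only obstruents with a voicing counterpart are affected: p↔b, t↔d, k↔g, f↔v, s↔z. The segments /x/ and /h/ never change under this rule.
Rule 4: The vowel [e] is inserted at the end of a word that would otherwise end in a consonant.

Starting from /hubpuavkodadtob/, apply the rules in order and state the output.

hubepuafkodadetobe

Rule 1 (stop-cluster e-epenthesis): /b/ and /p/ form a stop–stop cluster, so [e] is inserted between them. /d/ and /t/ form a stop–stop cluster, so [e] is inserted between them. /hubpuavkodadtob/ → hubepuavkodadetob.
Rule 2 (stop-cluster a-epenthesis): no segment meets the environment; /hubepuavkodadetob/ is unchanged.
Rule 3 (regressive voicing assimilation): /v/ precedes the voiceless obstruent /k/, so it devoices to [f] by assimilation. /hubepuavkodadetob/ → hubepuafkodadetob.
Rule 4 (final e-epenthesis): the form ends in the consonant /b/, so [e] is inserted word-finally. /hubepuafkodadetob/ → hubepuafkodadetobe.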